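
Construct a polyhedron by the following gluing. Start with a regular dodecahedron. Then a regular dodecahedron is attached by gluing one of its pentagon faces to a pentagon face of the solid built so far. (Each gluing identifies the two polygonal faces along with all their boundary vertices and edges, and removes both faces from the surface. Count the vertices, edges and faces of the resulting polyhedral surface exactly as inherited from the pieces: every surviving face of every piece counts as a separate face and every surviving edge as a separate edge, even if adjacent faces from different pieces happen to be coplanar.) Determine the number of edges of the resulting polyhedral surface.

A regular dodecahedron: V=20, E=30, F=12.
Attach a regular dodecahedron (V=20, E=30, F=12) along a 5-gon: merge 5 vertices and 5 edges, delete both glued faces → V=35, E=55, F=22.
Check: V − E + F = 35 − 55 + 22 = 2.

55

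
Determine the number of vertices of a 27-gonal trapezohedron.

The n-trapezohedron (dual of the n-antiprism) has V = 2·27 + 2 = 56, E = 4·27 = 108, F = 2·27 = 54.
Check: V − E + F = 56 − 108 + 54 = 2.

56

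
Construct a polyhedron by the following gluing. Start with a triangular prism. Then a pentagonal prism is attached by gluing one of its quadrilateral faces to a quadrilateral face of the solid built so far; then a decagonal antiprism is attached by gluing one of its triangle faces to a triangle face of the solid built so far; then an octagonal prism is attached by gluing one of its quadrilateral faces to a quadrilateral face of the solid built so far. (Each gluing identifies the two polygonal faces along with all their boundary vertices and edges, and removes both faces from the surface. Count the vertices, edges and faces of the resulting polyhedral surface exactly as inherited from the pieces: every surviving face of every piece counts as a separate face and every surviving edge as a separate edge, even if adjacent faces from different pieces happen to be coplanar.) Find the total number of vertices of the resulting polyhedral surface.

41

A triangular prism: V=6, E=9, F=5.
Attach a pentagonal prism (V=10, E=15, F=7) along a 4-gon: merge 4 vertices and 4 edges, delete both glued faces → V=12, E=20, F=10.
Attach a decagonal antiprism (V=20, E=40, F=22) along a 3-gon: merge 3 vertices and 3 edges, delete both glued faces → V=29, E=57, F=30.
Attach an octagonal prism (V=16, E=24, F=10) along a 4-gon: merge 4 vertices and 4 edges, delete both glued faces → V=41, E=77, F=38.
Check: V − E + F = 41 − 77 + 38 = 2.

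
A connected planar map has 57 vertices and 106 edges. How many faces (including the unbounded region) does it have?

Euler's formula for a connected plane graph: V − E + F = 2, so F = 2 − 57 + 106 = 51.

51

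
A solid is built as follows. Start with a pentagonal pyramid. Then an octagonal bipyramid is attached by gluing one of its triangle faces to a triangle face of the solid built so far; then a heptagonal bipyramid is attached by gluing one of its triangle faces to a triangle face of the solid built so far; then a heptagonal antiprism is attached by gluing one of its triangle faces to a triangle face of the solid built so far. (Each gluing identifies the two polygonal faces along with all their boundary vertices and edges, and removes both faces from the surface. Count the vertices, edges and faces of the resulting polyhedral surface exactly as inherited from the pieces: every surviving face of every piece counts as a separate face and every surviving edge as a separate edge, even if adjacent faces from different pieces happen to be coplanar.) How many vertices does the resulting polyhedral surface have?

A pentagonal pyramid: V=6, E=10, F=6.
Attach an octagonal bipyramid (V=10, E=24, F=16) along a 3-gon: merge 3 vertices and 3 edges, delete both glued faces → V=13, E=31, F=20.
Attach a heptagonal bipyramid (V=9, E=21, F=14) along a 3-gon: merge 3 vertices and 3 edges, delete both glued faces → V=19, E=49, F=32.
Attach a heptagonal antiprism (V=14, E=28, F=16) along a 3-gon: merge 3 vertices and 3 edges, delete both glued faces → V=30, E=74, F=46.
Check: V − E + F = 30 − 74 + 46 = 2.

30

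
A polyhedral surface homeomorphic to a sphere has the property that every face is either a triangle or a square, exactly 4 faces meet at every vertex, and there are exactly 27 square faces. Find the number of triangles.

Let x be the number of triangles; then F = 27 + x.
Edge–face incidences: 2E = 4·27 + 3·x = 108 + 3x.
Every vertex has degree 4, so 4V = 2E.
Euler: V − E + F = 2 ⇒ (2E)/4 − E + (27 + x) = 2.
Multiply by 8: 2·(2E) − 4·(2E) + 8·(27 + x) = 16, i.e. 216 + 8x − 2·(108 + 3x) = 16.
Collecting terms: 2x = 16, so x = 8.
Then 2E = 108 + 3·8 = 132, so E = 66, V = 2E/4 = 33, F = 27 + 8 = 35.

8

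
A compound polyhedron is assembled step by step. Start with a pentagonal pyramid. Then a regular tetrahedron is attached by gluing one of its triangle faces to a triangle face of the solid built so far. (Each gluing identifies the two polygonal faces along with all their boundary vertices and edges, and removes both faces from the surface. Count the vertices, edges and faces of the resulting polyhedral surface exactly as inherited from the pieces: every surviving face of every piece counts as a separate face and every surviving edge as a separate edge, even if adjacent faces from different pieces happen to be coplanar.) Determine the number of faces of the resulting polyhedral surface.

A pentagonal pyramid: V=6, E=10, F=6.
Attach a regular tetrahedron (V=4, E=6, F=4) along a 3-gon: merge 3 vertices and 3 edges, delete both glued faces → V=7, E=13, F=8.
Check: V − E + F = 7 − 13 + 8 = 2.

8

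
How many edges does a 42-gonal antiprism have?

168

An antiprism on an n-gon has two n-gon caps and 2n triangles: V = 2·42 = 84, E = 4·42 = 168, F = 2·42 + 2 = 86.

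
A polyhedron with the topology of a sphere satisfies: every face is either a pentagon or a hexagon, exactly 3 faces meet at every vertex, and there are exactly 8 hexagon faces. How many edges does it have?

Let x be the number of pentagons; then F = 8 + x.
Edge–face incidences: 2E = 6·8 + 5·x = 48 + 5x.
Every vertex has degree 3, so 3V = 2E.
Euler: V − E + F = 2 ⇒ (2E)/3 − E + (8 + x) = 2.
Multiply by 6: 2·(2E) − 3·(2E) + 6·(8 + x) = 12, i.e. 48 + 6x − (48 + 5x) = 12.
Collecting terms: x = 12.
Then 2E = 48 + 5·12 = 108, so E = 54, V = 2E/3 = 36, F = 8 + 12 = 20.

54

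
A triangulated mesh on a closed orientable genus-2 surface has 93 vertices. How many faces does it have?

190

χ = 2 − 2·2 = -2, and every face is a triangle so 3F = 2E.
V − E + F = -2 with E = 3F/2 gives 93 − (3/2 − 1)·F = -2, so F = 190 and E = 285.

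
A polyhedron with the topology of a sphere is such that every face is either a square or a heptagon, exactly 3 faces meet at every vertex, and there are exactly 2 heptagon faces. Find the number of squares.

Let x be the number of squares; then F = 2 + x.
Edge–face incidences: 2E = 7·2 + 4·x = 14 + 4x.
Every vertex has degree 3, so 3V = 2E.
Euler: V − E + F = 2 ⇒ (2E)/3 − E + (2 + x) = 2.
Multiply by 6: 2·(2E) − 3·(2E) + 6·(2 + x) = 12, i.e. 12 + 6x − (14 + 4x) = 12.
Collecting terms: 2x − 2 = 12, so 2x = 14, so x = 7.
Then 2E = 14 + 4·7 = 42, so E = 21, V = 2E/3 = 14, F = 2 + 7 = 9.

7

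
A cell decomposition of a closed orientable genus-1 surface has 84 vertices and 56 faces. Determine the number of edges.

For a closed orientable surface of genus 1, χ = 2 − 2·1 = 0.
E = V + F − (0) = 84 + 56 − (0) = 140.

140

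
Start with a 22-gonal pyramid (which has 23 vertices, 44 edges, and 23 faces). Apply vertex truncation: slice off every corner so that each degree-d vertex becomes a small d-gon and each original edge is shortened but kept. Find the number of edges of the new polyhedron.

132

Truncation replaces each original edge-end by a new vertex, so V′ = 2E = 88.
Each original edge survives, and each old vertex of degree d contributes d new edges; summing degrees gives Σd = 2E, so E′ = E + 2E = 3E = 132.
Each original face survives and each original vertex becomes one new face: F′ = F + V = 46.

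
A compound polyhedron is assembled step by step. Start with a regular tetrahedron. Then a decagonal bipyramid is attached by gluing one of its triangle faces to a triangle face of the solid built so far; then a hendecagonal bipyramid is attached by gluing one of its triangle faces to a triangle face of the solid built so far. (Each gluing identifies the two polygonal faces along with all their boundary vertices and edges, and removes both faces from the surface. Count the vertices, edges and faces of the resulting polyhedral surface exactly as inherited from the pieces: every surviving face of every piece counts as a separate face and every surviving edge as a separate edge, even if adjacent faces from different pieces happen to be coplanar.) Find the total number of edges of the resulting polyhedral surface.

A regular tetrahedron: V=4, E=6, F=4.
Attach a decagonal bipyramid (V=12, E=30, F=20) along a 3-gon: merge 3 vertices and 3 edges, delete both glued faces → V=13, E=33, F=22.
Attach a hendecagonal bipyramid (V=13, E=33, F=22) along a 3-gon: merge 3 vertices and 3 edges, delete both glued faces → V=23, E=63, F=42.
Check: V − E + F = 23 − 63 + 42 = 2.

63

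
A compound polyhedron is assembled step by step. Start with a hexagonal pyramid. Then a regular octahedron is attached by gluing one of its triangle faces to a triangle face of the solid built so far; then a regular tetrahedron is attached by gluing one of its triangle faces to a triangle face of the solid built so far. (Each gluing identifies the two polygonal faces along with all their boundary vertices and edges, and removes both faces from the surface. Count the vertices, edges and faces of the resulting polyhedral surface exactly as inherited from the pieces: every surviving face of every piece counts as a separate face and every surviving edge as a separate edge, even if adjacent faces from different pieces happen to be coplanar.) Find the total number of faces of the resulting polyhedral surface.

A hexagonal pyramid: V=7, E=12, F=7.
Attach a regular octahedron (V=6, E=12, F=8) along a 3-gon: merge 3 vertices and 3 edges, delete both glued faces → V=10, E=21, F=13.
Attach a regular tetrahedron (V=4, E=6, F=4) along a 3-gon: merge 3 vertices and 3 edges, delete both glued faces → V=11, E=24, F=15.
Check: V − E + F = 11 − 24 + 15 = 2.

15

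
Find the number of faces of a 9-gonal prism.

A prism on an n-gon has two n-gon bases and n rectangular sides: V = 2·9 = 18, E = 3·9 = 27, F = 9 + 2 = 11.

11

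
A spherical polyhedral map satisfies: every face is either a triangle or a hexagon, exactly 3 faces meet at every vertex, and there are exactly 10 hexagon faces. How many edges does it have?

36

Let x be the number of triangles; then F = 10 + x.
Edge–face incidences: 2E = 6·10 + 3·x = 60 + 3x.
Every vertex has degree 3, so 3V = 2E.
Euler: V − E + F = 2 ⇒ (2E)/3 − E + (10 + x) = 2.
Multiply by 6: 2·(2E) − 3·(2E) + 6·(10 + x) = 12, i.e. 60 + 6x − (60 + 3x) = 12.
Collecting terms: 3x = 12, so x = 4.
Then 2E = 60 + 3·4 = 72, so E = 36, V = 2E/3 = 24, F = 10 + 4 = 14.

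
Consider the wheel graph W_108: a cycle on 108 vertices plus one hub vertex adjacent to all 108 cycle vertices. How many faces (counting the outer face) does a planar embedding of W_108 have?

W_108 has V = 108 + 1 = 109 vertices and E = 2·108 = 216 edges.
By Euler's formula F = 2 − V + E = 2 − 109 + 216 = 109.

109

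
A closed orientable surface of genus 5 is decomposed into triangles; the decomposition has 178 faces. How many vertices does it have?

χ = 2 − 2·5 = -8, and every face is a triangle so 3F = 2E.
E = 3·178/2 = 267. Then V = -8 + E − F = -8 + 267 − 178 = 81.

81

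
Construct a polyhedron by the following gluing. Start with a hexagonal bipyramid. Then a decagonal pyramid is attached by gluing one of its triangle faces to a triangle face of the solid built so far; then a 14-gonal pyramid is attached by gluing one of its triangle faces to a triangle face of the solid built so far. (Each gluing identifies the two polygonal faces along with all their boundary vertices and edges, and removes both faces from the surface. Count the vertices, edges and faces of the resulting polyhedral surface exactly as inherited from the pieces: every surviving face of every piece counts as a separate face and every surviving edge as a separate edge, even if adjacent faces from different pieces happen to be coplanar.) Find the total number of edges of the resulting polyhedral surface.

A hexagonal bipyramid: V=8, E=18, F=12.
Attach a decagonal pyramid (V=11, E=20, F=11) along a 3-gon: merge 3 vertices and 3 edges, delete both glued faces → V=16, E=35, F=21.
Attach a 14-gonal pyramid (V=15, E=28, F=15) along a 3-gon: merge 3 vertices and 3 edges, delete both glued faces → V=28, E=60, F=34.
Check: V − E + F = 28 − 60 + 34 = 2.

60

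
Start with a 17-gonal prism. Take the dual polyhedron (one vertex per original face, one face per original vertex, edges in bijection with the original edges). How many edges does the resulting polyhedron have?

51

The base solid has V = 34, E = 51, F = 19.
The dual swaps V and F and preserves E: V′ = F = 19, E′ = E = 51, F′ = V = 34.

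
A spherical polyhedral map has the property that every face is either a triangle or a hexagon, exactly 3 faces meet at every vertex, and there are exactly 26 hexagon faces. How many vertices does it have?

56

Let x be the number of triangles; then F = 26 + x.
Edge–face incidences: 2E = 6·26 + 3·x = 156 + 3x.
Every vertex has degree 3, so 3V = 2E.
Euler: V − E + F = 2 ⇒ (2E)/3 − E + (26 + x) = 2.
Multiply by 6: 2·(2E) − 3·(2E) + 6·(26 + x) = 12, i.e. 156 + 6x − (156 + 3x) = 12.
Collecting terms: 3x = 12, so x = 4.
Then 2E = 156 + 3·4 = 168, so E = 84, V = 2E/3 = 56, F = 26 + 4 = 30.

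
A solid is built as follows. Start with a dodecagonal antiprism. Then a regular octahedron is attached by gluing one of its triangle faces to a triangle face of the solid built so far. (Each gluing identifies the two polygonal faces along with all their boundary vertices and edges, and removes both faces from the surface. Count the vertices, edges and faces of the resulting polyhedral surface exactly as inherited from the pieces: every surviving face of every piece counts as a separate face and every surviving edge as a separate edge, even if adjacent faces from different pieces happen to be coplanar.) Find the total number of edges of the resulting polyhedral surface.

A dodecagonal antiprism: V=24, E=48, F=26.
Attach a regular octahedron (V=6, E=12, F=8) along a 3-gon: merge 3 vertices and 3 edges, delete both glued faces → V=27, E=57, F=32.
Check: V − E + F = 27 − 57 + 32 = 2.

57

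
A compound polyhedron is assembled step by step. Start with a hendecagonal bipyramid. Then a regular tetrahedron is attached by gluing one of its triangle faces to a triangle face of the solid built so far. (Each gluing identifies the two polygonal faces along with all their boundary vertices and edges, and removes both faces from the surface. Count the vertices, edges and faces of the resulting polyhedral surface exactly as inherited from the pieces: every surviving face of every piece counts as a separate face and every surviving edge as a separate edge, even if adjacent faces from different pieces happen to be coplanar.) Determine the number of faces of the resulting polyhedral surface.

A hendecagonal bipyramid: V=13, E=33, F=22.
Attach a regular tetrahedron (V=4, E=6, F=4) along a 3-gon: merge 3 vertices and 3 edges, delete both glued faces → V=14, E=36, F=24.
Check: V − E + F = 14 − 36 + 24 = 2.

24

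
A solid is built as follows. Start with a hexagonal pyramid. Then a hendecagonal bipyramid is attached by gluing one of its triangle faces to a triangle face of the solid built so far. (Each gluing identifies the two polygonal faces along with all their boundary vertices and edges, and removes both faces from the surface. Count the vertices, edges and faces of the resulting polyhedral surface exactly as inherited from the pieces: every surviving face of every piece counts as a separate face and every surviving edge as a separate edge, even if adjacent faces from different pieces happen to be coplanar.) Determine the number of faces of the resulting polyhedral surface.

A hexagonal pyramid: V=7, E=12, F=7.
Attach a hendecagonal bipyramid (V=13, E=33, F=22) along a 3-gon: merge 3 vertices and 3 edges, delete both glued faces → V=17, E=42, F=27.
Check: V − E + F = 17 − 42 + 27 = 2.

27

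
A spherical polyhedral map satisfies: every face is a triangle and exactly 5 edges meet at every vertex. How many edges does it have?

30

Each face has 3 edges and each edge borders two faces, so 2E = 3F.
Each vertex has degree 5, so 5V = 2E and hence V = 3F/5.
Euler: V − E + F = 2 ⇒ (3F/5) − (3F/2) + F = 2.
Multiply by 10: (6 − 15 + 10)F = 20, i.e. 1F = 20.
So F = 20, E = 3·20/2 = 30, V = 3·20/5 = 12.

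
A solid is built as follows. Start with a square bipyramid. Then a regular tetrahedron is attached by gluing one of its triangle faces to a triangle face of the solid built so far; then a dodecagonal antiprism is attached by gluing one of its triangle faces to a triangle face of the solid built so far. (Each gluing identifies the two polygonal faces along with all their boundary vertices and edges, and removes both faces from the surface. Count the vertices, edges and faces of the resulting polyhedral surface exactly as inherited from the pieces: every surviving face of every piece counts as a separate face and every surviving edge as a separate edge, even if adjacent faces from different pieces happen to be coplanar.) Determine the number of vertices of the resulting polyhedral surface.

28

A square bipyramid: V=6, E=12, F=8.
Attach a regular tetrahedron (V=4, E=6, F=4) along a 3-gon: merge 3 vertices and 3 edges, delete both glued faces → V=7, E=15, F=10.
Attach a dodecagonal antiprism (V=24, E=48, F=26) along a 3-gon: merge 3 vertices and 3 edges, delete both glued faces → V=28, E=60, F=34.
Check: V − E + F = 28 − 60 + 34 = 2.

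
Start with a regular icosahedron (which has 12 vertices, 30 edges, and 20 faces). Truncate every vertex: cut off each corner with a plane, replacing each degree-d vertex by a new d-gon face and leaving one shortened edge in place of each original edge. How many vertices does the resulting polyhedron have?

60

Truncation replaces each original edge-end by a new vertex, so V′ = 2E = 60.
Each original edge survives, and each old vertex of degree d contributes d new edges; summing degrees gives Σd = 2E, so E′ = E + 2E = 3E = 90.
Each original face survives and each original vertex becomes one new face: F′ = F + V = 32.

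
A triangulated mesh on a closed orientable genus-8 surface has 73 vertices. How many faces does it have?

χ = 2 − 2·8 = -14, and every face is a triangle so 3F = 2E.
V − E + F = -14 with E = 3F/2 gives 73 − (3/2 − 1)·F = -14, so F = 174 and E = 261.

174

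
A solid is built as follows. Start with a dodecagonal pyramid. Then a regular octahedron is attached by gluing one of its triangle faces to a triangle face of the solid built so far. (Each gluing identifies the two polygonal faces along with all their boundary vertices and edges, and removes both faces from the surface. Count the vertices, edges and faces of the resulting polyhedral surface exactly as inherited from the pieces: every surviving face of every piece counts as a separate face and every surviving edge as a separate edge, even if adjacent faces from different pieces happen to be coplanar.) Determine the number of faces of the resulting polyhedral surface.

A dodecagonal pyramid: V=13, E=24, F=13.
Attach a regular octahedron (V=6, E=12, F=8) along a 3-gon: merge 3 vertices and 3 edges, delete both glued faces → V=16, E=33, F=19.
Check: V − E + F = 16 − 33 + 19 = 2.

19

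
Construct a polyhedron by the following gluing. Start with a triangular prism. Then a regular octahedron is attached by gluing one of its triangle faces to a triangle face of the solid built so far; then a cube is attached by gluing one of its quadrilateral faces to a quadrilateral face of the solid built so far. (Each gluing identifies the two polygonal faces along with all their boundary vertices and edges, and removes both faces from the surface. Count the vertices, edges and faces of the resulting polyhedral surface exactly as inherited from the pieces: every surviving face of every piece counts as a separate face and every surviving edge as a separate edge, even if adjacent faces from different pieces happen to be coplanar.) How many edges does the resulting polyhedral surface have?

A triangular prism: V=6, E=9, F=5.
Attach a regular octahedron (V=6, E=12, F=8) along a 3-gon: merge 3 vertices and 3 edges, delete both glued faces → V=9, E=18, F=11.
Attach a cube (V=8, E=12, F=6) along a 4-gon: merge 4 vertices and 4 edges, delete both glued faces → V=13, E=26, F=15.
Check: V − E + F = 13 − 26 + 15 = 2.

26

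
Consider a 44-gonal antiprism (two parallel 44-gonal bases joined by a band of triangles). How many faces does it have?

An antiprism on an n-gon has two n-gon caps and 2n triangles: V = 2·44 = 88, E = 4·44 = 176, F = 2·44 + 2 = 90.
Check: V − E + F = 88 − 176 + 90 = 2.

90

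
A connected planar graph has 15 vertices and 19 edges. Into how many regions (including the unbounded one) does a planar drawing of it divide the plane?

Euler's formula for a connected plane graph: V − E + F = 2, so F = 2 − 15 + 19 = 6.

6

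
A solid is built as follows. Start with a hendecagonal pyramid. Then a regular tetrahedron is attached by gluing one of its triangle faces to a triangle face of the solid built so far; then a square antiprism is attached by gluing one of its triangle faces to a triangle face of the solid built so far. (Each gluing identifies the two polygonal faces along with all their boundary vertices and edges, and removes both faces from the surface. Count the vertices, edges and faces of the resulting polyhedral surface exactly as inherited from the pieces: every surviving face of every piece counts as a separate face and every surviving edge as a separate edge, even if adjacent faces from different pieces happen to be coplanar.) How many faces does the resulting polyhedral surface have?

22

A hendecagonal pyramid: V=12, E=22, F=12.
Attach a regular tetrahedron (V=4, E=6, F=4) along a 3-gon: merge 3 vertices and 3 edges, delete both glued faces → V=13, E=25, F=14.
Attach a square antiprism (V=8, E=16, F=10) along a 3-gon: merge 3 vertices and 3 edges, delete both glued faces → V=18, E=38, F=22.
Check: V − E + F = 18 − 38 + 22 = 2.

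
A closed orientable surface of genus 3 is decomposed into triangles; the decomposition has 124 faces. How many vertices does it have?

58

χ = 2 − 2·3 = -4, and every face is a triangle so 3F = 2E.
E = 3·124/2 = 186. Then V = -4 + E − F = -4 + 186 − 124 = 58.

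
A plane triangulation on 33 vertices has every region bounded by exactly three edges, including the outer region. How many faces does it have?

62

In a plane triangulation 3F = 2E and V − E + F = 2, so F = 2V − 4 = 2·33 − 4 = 62.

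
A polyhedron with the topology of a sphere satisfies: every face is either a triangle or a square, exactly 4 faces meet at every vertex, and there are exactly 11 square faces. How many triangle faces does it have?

8

Let x be the number of triangles; then F = 11 + x.
Edge–face incidences: 2E = 4·11 + 3·x = 44 + 3x.
Every vertex has degree 4, so 4V = 2E.
Euler: V − E + F = 2 ⇒ (2E)/4 − E + (11 + x) = 2.
Multiply by 8: 2·(2E) − 4·(2E) + 8·(11 + x) = 16, i.e. 88 + 8x − 2·(44 + 3x) = 16.
Collecting terms: 2x = 16, so x = 8.
Then 2E = 44 + 3·8 = 68, so E = 34, V = 2E/4 = 17, F = 11 + 8 = 19.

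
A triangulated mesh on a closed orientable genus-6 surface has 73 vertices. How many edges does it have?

χ = 2 − 2·6 = -10, and every face is a triangle so 3F = 2E.
V − E + F = -10 with E = 3F/2 gives 73 − (3/2 − 1)·F = -10, so F = 166 and E = 249.

249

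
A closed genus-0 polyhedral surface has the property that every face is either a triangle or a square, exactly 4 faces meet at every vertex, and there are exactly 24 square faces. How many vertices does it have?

30

Let x be the number of triangles; then F = 24 + x.
Edge–face incidences: 2E = 4·24 + 3·x = 96 + 3x.
Every vertex has degree 4, so 4V = 2E.
Euler: V − E + F = 2 ⇒ (2E)/4 − E + (24 + x) = 2.
Multiply by 8: 2·(2E) − 4·(2E) + 8·(24 + x) = 16, i.e. 192 + 8x − 2·(96 + 3x) = 16.
Collecting terms: 2x = 16, so x = 8.
Then 2E = 96 + 3·8 = 120, so E = 60, V = 2E/4 = 30, F = 24 + 8 = 32.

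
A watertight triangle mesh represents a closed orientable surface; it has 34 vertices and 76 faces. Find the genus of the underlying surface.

3

Every face is a triangle, so 2E = 3·76 = 228, giving E = 114.
χ = V − E + F = 34 − 114 + 76 = -4.
For a closed orientable surface χ = 2 − 2g, so g = (2 − (-4))/2 = 3.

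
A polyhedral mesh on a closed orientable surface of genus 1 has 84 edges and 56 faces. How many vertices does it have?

For a closed orientable surface of genus 1, χ = 2 − 2·1 = 0.
V = 0 + E − F = 0 + 84 − 56 = 28.

28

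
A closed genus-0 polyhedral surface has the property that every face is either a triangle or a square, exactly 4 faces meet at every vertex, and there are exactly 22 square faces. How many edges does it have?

56

Let x be the number of triangles; then F = 22 + x.
Edge–face incidences: 2E = 4·22 + 3·x = 88 + 3x.
Every vertex has degree 4, so 4V = 2E.
Euler: V − E + F = 2 ⇒ (2E)/4 − E + (22 + x) = 2.
Multiply by 8: 2·(2E) − 4·(2E) + 8·(22 + x) = 16, i.e. 176 + 8x − 2·(88 + 3x) = 16.
Collecting terms: 2x = 16, so x = 8.
Then 2E = 88 + 3·8 = 112, so E = 56, V = 2E/4 = 28, F = 22 + 8 = 30.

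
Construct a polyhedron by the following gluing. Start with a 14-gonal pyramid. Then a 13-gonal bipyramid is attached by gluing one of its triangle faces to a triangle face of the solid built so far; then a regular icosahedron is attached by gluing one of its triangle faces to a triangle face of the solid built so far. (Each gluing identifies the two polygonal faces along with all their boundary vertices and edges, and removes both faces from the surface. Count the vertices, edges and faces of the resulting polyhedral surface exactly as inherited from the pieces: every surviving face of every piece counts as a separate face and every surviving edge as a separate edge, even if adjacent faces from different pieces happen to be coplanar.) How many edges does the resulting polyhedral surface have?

91

A 14-gonal pyramid: V=15, E=28, F=15.
Attach a 13-gonal bipyramid (V=15, E=39, F=26) along a 3-gon: merge 3 vertices and 3 edges, delete both glued faces → V=27, E=64, F=39.
Attach a regular icosahedron (V=12, E=30, F=20) along a 3-gon: merge 3 vertices and 3 edges, delete both glued faces → V=36, E=91, F=57.
Check: V − E + F = 36 − 91 + 57 = 2.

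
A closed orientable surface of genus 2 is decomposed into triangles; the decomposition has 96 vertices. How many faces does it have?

χ = 2 − 2·2 = -2, and every face is a triangle so 3F = 2E.
V − E + F = -2 with E = 3F/2 gives 96 − (3/2 − 1)·F = -2, so F = 196 and E = 294.

196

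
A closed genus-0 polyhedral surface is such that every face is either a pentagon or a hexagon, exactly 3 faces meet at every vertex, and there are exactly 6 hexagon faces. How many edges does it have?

Let x be the number of pentagons; then F = 6 + x.
Edge–face incidences: 2E = 6·6 + 5·x = 36 + 5x.
Every vertex has degree 3, so 3V = 2E.
Euler: V − E + F = 2 ⇒ (2E)/3 − E + (6 + x) = 2.
Multiply by 6: 2·(2E) − 3·(2E) + 6·(6 + x) = 12, i.e. 36 + 6x − (36 + 5x) = 12.
Collecting terms: x = 12.
Then 2E = 36 + 5·12 = 96, so E = 48, V = 2E/3 = 32, F = 6 + 12 = 18.

48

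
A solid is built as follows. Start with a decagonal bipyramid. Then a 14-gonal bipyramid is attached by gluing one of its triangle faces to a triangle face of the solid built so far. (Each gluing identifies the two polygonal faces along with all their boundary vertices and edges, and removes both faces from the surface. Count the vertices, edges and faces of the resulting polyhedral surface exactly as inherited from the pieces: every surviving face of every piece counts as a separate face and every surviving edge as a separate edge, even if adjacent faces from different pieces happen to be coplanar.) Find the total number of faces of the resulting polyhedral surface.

46

A decagonal bipyramid: V=12, E=30, F=20.
Attach a 14-gonal bipyramid (V=16, E=42, F=28) along a 3-gon: merge 3 vertices and 3 edges, delete both glued faces → V=25, E=69, F=46.
Check: V − E + F = 25 − 69 + 46 = 2.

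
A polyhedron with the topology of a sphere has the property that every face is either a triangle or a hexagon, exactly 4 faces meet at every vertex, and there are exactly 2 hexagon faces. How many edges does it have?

24

Let x be the number of triangles; then F = 2 + x.
Edge–face incidences: 2E = 6·2 + 3·x = 12 + 3x.
Every vertex has degree 4, so 4V = 2E.
Euler: V − E + F = 2 ⇒ (2E)/4 − E + (2 + x) = 2.
Multiply by 8: 2·(2E) − 4·(2E) + 8·(2 + x) = 16, i.e. 16 + 8x − 2·(12 + 3x) = 16.
Collecting terms: 2x − 8 = 16, so 2x = 24, so x = 12.
Then 2E = 12 + 3·12 = 48, so E = 24, V = 2E/4 = 12, F = 2 + 12 = 14.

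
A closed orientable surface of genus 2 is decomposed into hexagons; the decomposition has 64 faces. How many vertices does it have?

126

χ = 2 − 2·2 = -2, and every face is a hexagon so 6F = 2E.
E = 6·64/2 = 192. Then V = -2 + E − F = -2 + 192 − 64 = 126.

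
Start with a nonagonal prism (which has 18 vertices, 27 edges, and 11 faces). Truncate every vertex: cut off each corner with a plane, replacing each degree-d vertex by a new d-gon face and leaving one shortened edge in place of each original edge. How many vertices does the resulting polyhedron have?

Truncation replaces each original edge-end by a new vertex, so V′ = 2E = 54.
Each original edge survives, and each old vertex of degree d contributes d new edges; summing degrees gives Σd = 2E, so E′ = E + 2E = 3E = 81.
Each original face survives and each original vertex becomes one new face: F′ = F + V = 29.

54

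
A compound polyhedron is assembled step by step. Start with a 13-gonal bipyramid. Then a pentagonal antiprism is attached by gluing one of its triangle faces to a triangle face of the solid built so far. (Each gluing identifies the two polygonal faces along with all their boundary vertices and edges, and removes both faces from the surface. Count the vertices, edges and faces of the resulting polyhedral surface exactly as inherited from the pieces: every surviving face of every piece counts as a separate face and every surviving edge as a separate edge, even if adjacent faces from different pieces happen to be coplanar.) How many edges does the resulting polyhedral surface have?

A 13-gonal bipyramid: V=15, E=39, F=26.
Attach a pentagonal antiprism (V=10, E=20, F=12) along a 3-gon: merge 3 vertices and 3 edges, delete both glued faces → V=22, E=56, F=36.
Check: V − E + F = 22 − 56 + 36 = 2.

56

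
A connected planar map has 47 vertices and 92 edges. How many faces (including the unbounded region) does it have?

47

Euler's formula for a connected plane graph: V − E + F = 2, so F = 2 − 47 + 92 = 47.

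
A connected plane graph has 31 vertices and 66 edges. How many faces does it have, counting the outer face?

37

Euler's formula for a connected plane graph: V − E + F = 2, so F = 2 − 31 + 66 = 37.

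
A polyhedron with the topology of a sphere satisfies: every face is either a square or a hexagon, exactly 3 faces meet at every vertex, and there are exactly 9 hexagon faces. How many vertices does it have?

26

Let x be the number of squares; then F = 9 + x.
Edge–face incidences: 2E = 6·9 + 4·x = 54 + 4x.
Every vertex has degree 3, so 3V = 2E.
Euler: V − E + F = 2 ⇒ (2E)/3 − E + (9 + x) = 2.
Multiply by 6: 2·(2E) − 3·(2E) + 6·(9 + x) = 12, i.e. 54 + 6x − (54 + 4x) = 12.
Collecting terms: 2x = 12, so x = 6.
Then 2E = 54 + 4·6 = 78, so E = 39, V = 2E/3 = 26, F = 9 + 6 = 15.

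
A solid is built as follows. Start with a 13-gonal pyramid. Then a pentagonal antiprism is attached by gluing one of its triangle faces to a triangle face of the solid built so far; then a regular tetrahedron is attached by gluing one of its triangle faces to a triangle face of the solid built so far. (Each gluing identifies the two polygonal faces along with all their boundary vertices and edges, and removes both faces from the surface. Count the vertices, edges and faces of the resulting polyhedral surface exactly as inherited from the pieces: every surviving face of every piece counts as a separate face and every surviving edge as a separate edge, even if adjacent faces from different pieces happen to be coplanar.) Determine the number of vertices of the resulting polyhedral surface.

22

A 13-gonal pyramid: V=14, E=26, F=14.
Attach a pentagonal antiprism (V=10, E=20, F=12) along a 3-gon: merge 3 vertices and 3 edges, delete both glued faces → V=21, E=43, F=24.
Attach a regular tetrahedron (V=4, E=6, F=4) along a 3-gon: merge 3 vertices and 3 edges, delete both glued faces → V=22, E=46, F=26.
Check: V − E + F = 22 − 46 + 26 = 2.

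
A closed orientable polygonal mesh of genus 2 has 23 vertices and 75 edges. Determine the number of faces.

For a closed orientable surface of genus 2, χ = 2 − 2·2 = -2.
F = -2 − V + E = -2 − 23 + 75 = 50.

50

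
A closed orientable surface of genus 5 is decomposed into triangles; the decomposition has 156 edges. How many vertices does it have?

χ = 2 − 2·5 = -8, and every face is a triangle so 3F = 2E.
F = 2E/3 = 104. Then V = -8 + E − F = -8 + 156 − 104 = 44.

44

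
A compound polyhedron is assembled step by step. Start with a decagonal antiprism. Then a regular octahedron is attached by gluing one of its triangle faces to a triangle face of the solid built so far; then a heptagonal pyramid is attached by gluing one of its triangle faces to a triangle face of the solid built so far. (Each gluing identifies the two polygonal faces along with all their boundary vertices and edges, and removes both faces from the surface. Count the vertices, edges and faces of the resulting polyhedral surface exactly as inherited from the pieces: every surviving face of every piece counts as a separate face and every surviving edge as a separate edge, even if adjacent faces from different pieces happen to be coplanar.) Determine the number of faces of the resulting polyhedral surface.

34

A decagonal antiprism: V=20, E=40, F=22.
Attach a regular octahedron (V=6, E=12, F=8) along a 3-gon: merge 3 vertices and 3 edges, delete both glued faces → V=23, E=49, F=28.
Attach a heptagonal pyramid (V=8, E=14, F=8) along a 3-gon: merge 3 vertices and 3 edges, delete both glued faces → V=28, E=60, F=34.
Check: V − E + F = 28 − 60 + 34 = 2.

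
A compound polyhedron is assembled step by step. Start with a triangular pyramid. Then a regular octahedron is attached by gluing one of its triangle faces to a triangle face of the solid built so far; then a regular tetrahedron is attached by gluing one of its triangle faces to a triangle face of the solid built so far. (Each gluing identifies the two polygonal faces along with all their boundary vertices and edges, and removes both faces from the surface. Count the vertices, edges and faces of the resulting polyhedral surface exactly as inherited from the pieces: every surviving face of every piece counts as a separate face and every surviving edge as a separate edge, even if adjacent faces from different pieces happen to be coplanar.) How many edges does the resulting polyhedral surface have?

18

A triangular pyramid: V=4, E=6, F=4.
Attach a regular octahedron (V=6, E=12, F=8) along a 3-gon: merge 3 vertices and 3 edges, delete both glued faces → V=7, E=15, F=10.
Attach a regular tetrahedron (V=4, E=6, F=4) along a 3-gon: merge 3 vertices and 3 edges, delete both glued faces → V=8, E=18, F=12.
Check: V − E + F = 8 − 18 + 12 = 2.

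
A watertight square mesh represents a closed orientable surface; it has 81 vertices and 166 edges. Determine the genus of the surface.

Every face is a square and each edge borders two faces, so 4F = 2·166, giving F = 83.
χ = V − E + F = 81 − 166 + 83 = -2.
For a closed orientable surface χ = 2 − 2g, so g = (2 − (-2))/2 = 2.

2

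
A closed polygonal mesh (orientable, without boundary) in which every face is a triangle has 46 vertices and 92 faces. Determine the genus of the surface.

Every face is a triangle, so 2E = 3·92 = 276, giving E = 138.
χ = V − E + F = 46 − 138 + 92 = 0.
For a closed orientable surface χ = 2 − 2g, so g = (2 − (0))/2 = 1.

1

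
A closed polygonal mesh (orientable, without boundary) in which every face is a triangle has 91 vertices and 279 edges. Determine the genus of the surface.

Every face is a triangle and each edge borders two faces, so 3F = 2·279, giving F = 186.
χ = V − E + F = 91 − 279 + 186 = -2.
For a closed orientable surface χ = 2 − 2g, so g = (2 − (-2))/2 = 2.

2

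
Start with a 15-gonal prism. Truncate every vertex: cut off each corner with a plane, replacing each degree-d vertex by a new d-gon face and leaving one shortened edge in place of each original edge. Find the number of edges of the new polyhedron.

135

The base solid has V = 30, E = 45, F = 17.
Truncation replaces each original edge-end by a new vertex, so V′ = 2E = 90.
Each original edge survives, and each old vertex of degree d contributes d new edges; summing degrees gives Σd = 2E, so E′ = E + 2E = 3E = 135.
Each original face survives and each original vertex becomes one new face: F′ = F + V = 47.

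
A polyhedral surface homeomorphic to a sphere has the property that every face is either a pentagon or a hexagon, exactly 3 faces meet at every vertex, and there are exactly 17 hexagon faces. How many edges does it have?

Let x be the number of pentagons; then F = 17 + x.
Edge–face incidences: 2E = 6·17 + 5·x = 102 + 5x.
Every vertex has degree 3, so 3V = 2E.
Euler: V − E + F = 2 ⇒ (2E)/3 − E + (17 + x) = 2.
Multiply by 6: 2·(2E) − 3·(2E) + 6·(17 + x) = 12, i.e. 102 + 6x − (102 + 5x) = 12.
Collecting terms: x = 12.
Then 2E = 102 + 5·12 = 162, so E = 81, V = 2E/3 = 54, F = 17 + 12 = 29.

81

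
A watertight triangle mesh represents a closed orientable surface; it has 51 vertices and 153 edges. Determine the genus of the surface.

1

Every face is a triangle and each edge borders two faces, so 3F = 2·153, giving F = 102.
χ = V − E + F = 51 − 153 + 102 = 0.
For a closed orientable surface χ = 2 − 2g, so g = (2 − (0))/2 = 1.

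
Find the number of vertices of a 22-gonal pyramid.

23

A pyramid on an n-gon base has one n-gon and n triangles: V = 22 + 1 = 23, E = 2·22 = 44, F = 22 + 1 = 23.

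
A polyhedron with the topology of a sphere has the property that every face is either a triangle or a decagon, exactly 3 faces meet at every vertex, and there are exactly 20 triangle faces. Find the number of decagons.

Let x be the number of decagons; then F = 20 + x.
Edge–face incidences: 2E = 3·20 + 10·x = 60 + 10x.
Every vertex has degree 3, so 3V = 2E.
Euler: V − E + F = 2 ⇒ (2E)/3 − E + (20 + x) = 2.
Multiply by 6: 2·(2E) − 3·(2E) + 6·(20 + x) = 12, i.e. 120 + 6x − (60 + 10x) = 12.
Collecting terms: −4x + 60 = 12, so −4x = −48, so x = 12.
Then 2E = 60 + 10·12 = 180, so E = 90, V = 2E/3 = 60, F = 20 + 12 = 32.

12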